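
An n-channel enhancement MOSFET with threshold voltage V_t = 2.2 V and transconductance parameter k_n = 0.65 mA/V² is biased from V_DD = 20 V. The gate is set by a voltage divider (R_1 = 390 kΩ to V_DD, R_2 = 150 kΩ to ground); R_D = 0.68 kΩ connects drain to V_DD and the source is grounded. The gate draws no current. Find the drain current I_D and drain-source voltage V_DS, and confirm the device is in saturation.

V_G = V_DD·R_2/(R_1+R_2) = 20×150/540 = 5.56 V. With the source grounded, V_GS = V_G = 5.56 V.
Assume saturation: I_D = (k_n/2)(V_GS − V_t)² = (0.65/2)×(5.56 − 2.2)² = 0.325×3.36² = 3.66 mA.
V_DS = V_DD − I_D·R_D = 20 − 3.66×0.68 = 17.5 V.
Saturation requires V_DS ≥ V_GS − V_t = 3.36 V; 17.5 ≥ 3.36 ✓.

I_D ≈ 3.7 mA, V_DS ≈ 18 V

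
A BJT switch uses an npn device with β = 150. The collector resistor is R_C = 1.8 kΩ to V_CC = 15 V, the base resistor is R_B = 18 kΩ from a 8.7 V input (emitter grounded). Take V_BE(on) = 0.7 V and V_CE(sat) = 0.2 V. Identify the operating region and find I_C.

saturation; I_C ≈ 8.2 mA

Assume active: I_B = (8.7 − 0.7)/18 = 0.444 mA, giving I_C = β·I_B = 66.7 mA.
But then V_CE = 15 − 66.7×1.8 = -105 V < V_CE(sat) = 0.2 V — impossible in the active region.
So the transistor is saturated. With V_CE = 0.2 V, I_C = (V_CC − 0.2)/R_C = 14.8/1.8 = 8.22 mA.
Check: β·I_B = 66.7 mA > I_C = 8.22 mA, confirming saturation.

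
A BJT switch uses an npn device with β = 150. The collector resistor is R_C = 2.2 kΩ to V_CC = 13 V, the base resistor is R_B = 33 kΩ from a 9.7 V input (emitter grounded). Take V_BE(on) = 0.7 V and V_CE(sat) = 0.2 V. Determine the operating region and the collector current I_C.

Assume active: I_B = (9.7 − 0.7)/33 = 0.273 mA, giving I_C = β·I_B = 40.9 mA.
But then V_CE = 13 − 40.9×2.2 = -77 V < V_CE(sat) = 0.2 V — impossible in the active region.
So the transistor is saturated. With V_CE = 0.2 V, I_C = (V_CC − 0.2)/R_C = 12.8/2.2 = 5.82 mA.
Check: β·I_B = 40.9 mA > I_C = 5.82 mA, confirming saturation.

saturation; I_C ≈ 5.8 mA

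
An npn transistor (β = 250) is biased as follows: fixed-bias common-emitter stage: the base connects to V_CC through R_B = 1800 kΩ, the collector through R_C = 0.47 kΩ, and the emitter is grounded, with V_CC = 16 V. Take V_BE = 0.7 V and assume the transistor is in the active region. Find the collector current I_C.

Base loop: V_CC = I_B·R_B + V_BE, so I_B = (16 − 0.7)/1800 kΩ = 0.0085 mA.
In the active region I_C = β·I_B = 250 × 0.0085 = 2.12 mA.
Collector loop: V_CE = V_CC − I_C·R_C = 16 − 2.12×0.47 = 15 V.
Since V_CE = 15 V > V_CE(sat) ≈ 0.2 V, the transistor is in the active region as assumed.

I_C ≈ 2.1 mA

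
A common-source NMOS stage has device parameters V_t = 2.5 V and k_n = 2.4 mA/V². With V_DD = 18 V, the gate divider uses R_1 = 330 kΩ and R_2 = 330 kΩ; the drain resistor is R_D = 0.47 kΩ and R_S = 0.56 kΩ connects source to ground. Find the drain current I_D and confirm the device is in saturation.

V_G = V_DD·R_2/(R_1+R_2) = 18×330/660 = 9 V.
Assume saturation: I_D = (k_n/2)(V_GS − V_t)² with V_GS = V_G − I_D·R_S = 9 − 0.56·I_D.
Substituting gives 0.376·I_D² − 9.74·I_D + 50.7 = 0, with roots I_D = 7.23 or 18.6 mA.
The root I_D = 18.6 mA gives V_GS = -1.44 V ≤ V_t, so take I_D = 7.23 mA.
Then V_GS = 4.95 V and V_DS = V_DD − I_D(R_D+R_S) = 18 − 7.23×1.03 = 10.6 V.
Saturation requires V_DS ≥ V_GS − V_t = 2.45 V; 10.6 ≥ 2.45 ✓.

I_D ≈ 7.2 mA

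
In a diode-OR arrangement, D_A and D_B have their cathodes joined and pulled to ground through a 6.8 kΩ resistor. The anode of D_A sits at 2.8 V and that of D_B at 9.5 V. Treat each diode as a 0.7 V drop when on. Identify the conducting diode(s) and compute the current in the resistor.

Only D_B conducts; I_R ≈ 1.3 mA

Assume both conduct. Then node N would need to be at both 2.8−0.7 = 2.1 V and 9.5−0.7 = 8.8 V, which is impossible.
Assume only D_B conducts: V_N = 9.5 − 0.7 = 8.8 V, so I_R = 8.8/6.8 = 1.29 mA.
Check D_A: its anode-to-cathode voltage is 2.8 − 8.8 = -6 V < 0.7 V, so it is off. The assumption is consistent.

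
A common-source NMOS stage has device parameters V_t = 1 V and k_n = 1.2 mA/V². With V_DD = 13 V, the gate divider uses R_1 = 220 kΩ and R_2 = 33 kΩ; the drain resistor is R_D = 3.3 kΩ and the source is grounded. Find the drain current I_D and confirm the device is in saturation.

I_D ≈ 0.29 mA

V_G = V_DD·R_2/(R_1+R_2) = 13×33/253 = 1.7 V. With the source grounded, V_GS = V_G = 1.7 V.
Assume saturation: I_D = (k_n/2)(V_GS − V_t)² = (1.2/2)×(1.7 − 1)² = 0.6×0.696² = 0.29 mA.
V_DS = V_DD − I_D·R_D = 13 − 0.29×3.3 = 12 V.
Saturation requires V_DS ≥ V_GS − V_t = 0.696 V; 12 ≥ 0.696 ✓.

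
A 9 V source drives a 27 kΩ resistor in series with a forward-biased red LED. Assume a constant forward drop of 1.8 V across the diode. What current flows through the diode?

KVL around the loop: 9 = V_D + I·R = 1.8 + I × 27 kΩ.
So I = (9 − 1.8) / 27 kΩ = 7.2 / 27 = 0.267 mA.

I ≈ 0.27 mA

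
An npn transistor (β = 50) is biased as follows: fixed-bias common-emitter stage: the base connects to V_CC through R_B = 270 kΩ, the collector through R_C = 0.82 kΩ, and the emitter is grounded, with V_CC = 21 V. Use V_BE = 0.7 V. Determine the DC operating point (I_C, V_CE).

I_C ≈ 3.8 mA, V_CE ≈ 18 V

Base loop: V_CC = I_B·R_B + V_BE, so I_B = (21 − 0.7)/270 kΩ = 0.0752 mA.
In the active region I_C = β·I_B = 50 × 0.0752 = 3.76 mA.
Collector loop: V_CE = V_CC − I_C·R_C = 21 − 3.76×0.82 = 17.9 V.
Since V_CE = 17.9 V > V_CE(sat) ≈ 0.2 V, the transistor is in the active region as assumed.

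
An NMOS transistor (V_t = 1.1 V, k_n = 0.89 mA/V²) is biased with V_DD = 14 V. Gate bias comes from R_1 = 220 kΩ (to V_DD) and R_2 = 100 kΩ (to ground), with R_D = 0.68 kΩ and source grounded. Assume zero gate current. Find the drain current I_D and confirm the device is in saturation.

V_G = V_DD·R_2/(R_1+R_2) = 14×100/320 = 4.38 V. With the source grounded, V_GS = V_G = 4.38 V.
Assume saturation: I_D = (k_n/2)(V_GS − V_t)² = (0.89/2)×(4.38 − 1.1)² = 0.445×3.27² = 4.77 mA.
V_DS = V_DD − I_D·R_D = 14 − 4.77×0.68 = 10.8 V.
Saturation requires V_DS ≥ V_GS − V_t = 3.27 V; 10.8 ≥ 3.27 ✓.

I_D ≈ 4.8 mA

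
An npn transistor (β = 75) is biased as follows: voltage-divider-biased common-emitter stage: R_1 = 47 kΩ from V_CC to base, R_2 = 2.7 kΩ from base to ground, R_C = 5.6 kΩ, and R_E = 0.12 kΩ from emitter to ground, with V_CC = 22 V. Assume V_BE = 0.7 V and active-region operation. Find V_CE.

Thevenize the base divider: V_Th = V_CC·R_2/(R_1+R_2) = 22×2.7/49.7 = 1.2 V, R_Th = R_1‖R_2 = 2.55 kΩ.
Base-emitter loop: V_Th = I_B·R_Th + V_BE + (β+1)I_B·R_E, so I_B = (1.2 − 0.7) / (2.55 + 76×0.12) = 0.0424 mA.
I_C = β·I_B = 75×0.0424 = 3.18 mA, and I_E = (β+1)I_B = 3.22 mA.
V_CE = V_CC − I_C·R_C − I_E·R_E = 22 − 3.18×5.6 − 3.22×0.12 = 3.8 V.
V_CE = 3.8 V > 0.2 V confirms active-region operation.

V_CE ≈ 3.8 V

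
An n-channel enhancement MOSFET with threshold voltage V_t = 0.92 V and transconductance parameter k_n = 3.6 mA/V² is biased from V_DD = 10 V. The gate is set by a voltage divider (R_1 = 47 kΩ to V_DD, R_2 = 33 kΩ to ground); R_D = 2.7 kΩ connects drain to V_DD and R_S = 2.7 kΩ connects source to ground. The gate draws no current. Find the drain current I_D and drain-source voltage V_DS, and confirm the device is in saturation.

V_G = V_DD·R_2/(R_1+R_2) = 10×33/80 = 4.12 V.
Assume saturation: I_D = (k_n/2)(V_GS − V_t)² with V_GS = V_G − I_D·R_S = 4.12 − 2.7·I_D.
Substituting gives 13.1·I_D² − 32.2·I_D + 18.5 = 0, with roots I_D = 0.922 or 1.53 mA.
The root I_D = 1.53 mA gives V_GS = -0.00145 V ≤ V_t, so take I_D = 0.922 mA.
Then V_GS = 1.64 V and V_DS = V_DD − I_D(R_D+R_S) = 10 − 0.922×5.4 = 5.02 V.
Saturation requires V_DS ≥ V_GS − V_t = 0.716 V; 5.02 ≥ 0.716 ✓.

I_D ≈ 0.92 mA, V_DS ≈ 5 V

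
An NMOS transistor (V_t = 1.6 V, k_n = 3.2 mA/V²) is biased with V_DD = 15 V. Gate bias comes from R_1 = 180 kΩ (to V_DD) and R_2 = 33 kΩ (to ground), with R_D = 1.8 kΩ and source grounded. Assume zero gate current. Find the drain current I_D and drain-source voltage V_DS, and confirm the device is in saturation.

I_D ≈ 0.84 mA, V_DS ≈ 13 V

V_G = V_DD·R_2/(R_1+R_2) = 15×33/213 = 2.32 V. With the source grounded, V_GS = V_G = 2.32 V.
Assume saturation: I_D = (k_n/2)(V_GS − V_t)² = (3.2/2)×(2.32 − 1.6)² = 1.6×0.724² = 0.839 mA.
V_DS = V_DD − I_D·R_D = 15 − 0.839×1.8 = 13.5 V.
Saturation requires V_DS ≥ V_GS − V_t = 0.724 V; 13.5 ≥ 0.724 ✓.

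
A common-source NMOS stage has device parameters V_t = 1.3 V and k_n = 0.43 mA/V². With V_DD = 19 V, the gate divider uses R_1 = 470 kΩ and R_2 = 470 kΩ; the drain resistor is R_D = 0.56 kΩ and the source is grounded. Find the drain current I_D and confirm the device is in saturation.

V_G = V_DD·R_2/(R_1+R_2) = 19×470/940 = 9.5 V. With the source grounded, V_GS = V_G = 9.5 V.
Assume saturation: I_D = (k_n/2)(V_GS − V_t)² = (0.43/2)×(9.5 − 1.3)² = 0.215×8.2² = 14.5 mA.
V_DS = V_DD − I_D·R_D = 19 − 14.5×0.56 = 10.9 V.
Saturation requires V_DS ≥ V_GS − V_t = 8.2 V; 10.9 ≥ 8.2 ✓.

I_D ≈ 14 mA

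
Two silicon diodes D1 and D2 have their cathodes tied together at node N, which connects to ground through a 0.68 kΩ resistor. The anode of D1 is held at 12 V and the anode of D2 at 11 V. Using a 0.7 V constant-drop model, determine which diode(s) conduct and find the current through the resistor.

Assume both conduct. Then node N would need to be at both 12−0.7 = 11.3 V and 11−0.7 = 10.3 V, which is impossible.
Assume only D1 conducts: V_N = 12 − 0.7 = 11.3 V, so I_R = 11.3/0.68 = 16.6 mA.
Check D2: its anode-to-cathode voltage is 11 − 11.3 = -0.3 V < 0.7 V, so it is off. The assumption is consistent.

Only D1 conducts; I_R ≈ 17 mA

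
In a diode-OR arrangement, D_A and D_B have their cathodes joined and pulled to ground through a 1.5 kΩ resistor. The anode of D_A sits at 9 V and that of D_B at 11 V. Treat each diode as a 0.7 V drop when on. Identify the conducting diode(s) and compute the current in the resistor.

Only D_B conducts; I_R ≈ 6.9 mA

Assume both conduct. Then node N would need to be at both 9−0.7 = 8.3 V and 11−0.7 = 10.3 V, which is impossible.
Assume only D_B conducts: V_N = 11 − 0.7 = 10.3 V, so I_R = 10.3/1.5 = 6.87 mA.
Check D_A: its anode-to-cathode voltage is 9 − 10.3 = -1.3 V < 0.7 V, so it is off. The assumption is consistent.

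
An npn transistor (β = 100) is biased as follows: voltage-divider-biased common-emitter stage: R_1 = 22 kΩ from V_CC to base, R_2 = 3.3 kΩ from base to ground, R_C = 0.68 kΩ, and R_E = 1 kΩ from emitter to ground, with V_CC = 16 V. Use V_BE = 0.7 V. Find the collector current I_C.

I_C ≈ 1.3 mA

Thevenize the base divider: V_Th = V_CC·R_2/(R_1+R_2) = 16×3.3/25.3 = 2.09 V, R_Th = R_1‖R_2 = 2.87 kΩ.
Base-emitter loop: V_Th = I_B·R_Th + V_BE + (β+1)I_B·R_E, so I_B = (2.09 − 0.7) / (2.87 + 101×1) = 0.0134 mA.
I_C = β·I_B = 100×0.0134 = 1.34 mA, and I_E = (β+1)I_B = 1.35 mA.
V_CE = V_CC − I_C·R_C − I_E·R_E = 16 − 1.34×0.68 − 1.35×1 = 13.7 V.
V_CE = 13.7 V > 0.2 V confirms active-region operation.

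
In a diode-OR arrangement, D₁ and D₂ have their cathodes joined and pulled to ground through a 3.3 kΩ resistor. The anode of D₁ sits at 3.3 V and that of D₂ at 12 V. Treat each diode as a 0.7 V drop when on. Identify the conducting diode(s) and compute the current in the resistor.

Assume both conduct. Then node N would need to be at both 3.3−0.7 = 2.6 V and 12−0.7 = 11.3 V, which is impossible.
Assume only D₂ conducts: V_N = 12 − 0.7 = 11.3 V, so I_R = 11.3/3.3 = 3.42 mA.
Check D₁: its anode-to-cathode voltage is 3.3 − 11.3 = -8 V < 0.7 V, so it is off. The assumption is consistent.

Only D₂ conducts; I_R ≈ 3.4 mA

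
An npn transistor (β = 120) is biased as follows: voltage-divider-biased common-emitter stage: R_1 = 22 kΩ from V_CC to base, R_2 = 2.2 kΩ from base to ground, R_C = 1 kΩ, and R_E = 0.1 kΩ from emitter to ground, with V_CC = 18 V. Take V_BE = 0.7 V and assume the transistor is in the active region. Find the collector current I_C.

I_C ≈ 8 mA

Thevenize the base divider: V_Th = V_CC·R_2/(R_1+R_2) = 18×2.2/24.2 = 1.64 V, R_Th = R_1‖R_2 = 2 kΩ.
Base-emitter loop: V_Th = I_B·R_Th + V_BE + (β+1)I_B·R_E, so I_B = (1.64 − 0.7) / (2 + 121×0.1) = 0.0664 mA.
I_C = β·I_B = 120×0.0664 = 7.97 mA, and I_E = (β+1)I_B = 8.04 mA.
V_CE = V_CC − I_C·R_C − I_E·R_E = 18 − 7.97×1 − 8.04×0.1 = 9.23 V.
V_CE = 9.23 V > 0.2 V confirms active-region operation.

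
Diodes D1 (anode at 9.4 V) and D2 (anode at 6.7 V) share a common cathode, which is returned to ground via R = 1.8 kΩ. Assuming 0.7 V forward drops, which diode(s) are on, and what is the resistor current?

Only D1 conducts; I_R ≈ 4.8 mA

Assume both conduct. Then node N would need to be at both 9.4−0.7 = 8.7 V and 6.7−0.7 = 6 V, which is impossible.
Assume only D1 conducts: V_N = 9.4 − 0.7 = 8.7 V, so I_R = 8.7/1.8 = 4.83 mA.
Check D2: its anode-to-cathode voltage is 6.7 − 8.7 = -2 V < 0.7 V, so it is off. The assumption is consistent.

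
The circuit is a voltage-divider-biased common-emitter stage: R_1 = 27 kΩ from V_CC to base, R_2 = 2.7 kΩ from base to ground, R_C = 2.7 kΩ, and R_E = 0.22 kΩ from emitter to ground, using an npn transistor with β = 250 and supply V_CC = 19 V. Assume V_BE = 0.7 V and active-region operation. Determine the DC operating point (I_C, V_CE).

Thevenize the base divider: V_Th = V_CC·R_2/(R_1+R_2) = 19×2.7/29.7 = 1.73 V, R_Th = R_1‖R_2 = 2.45 kΩ.
Base-emitter loop: V_Th = I_B·R_Th + V_BE + (β+1)I_B·R_E, so I_B = (1.73 − 0.7) / (2.45 + 251×0.22) = 0.0178 mA.
I_C = β·I_B = 250×0.0178 = 4.45 mA, and I_E = (β+1)I_B = 4.47 mA.
V_CE = V_CC − I_C·R_C − I_E·R_E = 19 − 4.45×2.7 − 4.47×0.22 = 5.99 V.
V_CE = 5.99 V > 0.2 V confirms active-region operation.

I_C ≈ 4.5 mA, V_CE ≈ 6 V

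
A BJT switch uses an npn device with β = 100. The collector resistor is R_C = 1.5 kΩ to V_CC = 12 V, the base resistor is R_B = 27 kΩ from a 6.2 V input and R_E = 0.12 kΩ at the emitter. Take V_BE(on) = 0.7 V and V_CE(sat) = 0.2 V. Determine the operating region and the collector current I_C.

saturation; I_C ≈ 7.3 mA

Assume active: I_B = (6.2 − 0.7)/(27 + 101×0.12) = 0.141 mA, I_C = β·I_B = 14.1 mA.
Then V_CE = 12 − 14.1×1.5 − 14.2×0.12 = -10.8 V < 0.2 V — the active assumption fails.
Re-solve with V_CE = 0.2 V. KCL at the emitter: V_E/R_E = (V_BB−0.7−V_E)/R_B + (V_CC−0.2−V_E)/R_C, giving V_E = 0.893 V.
I_C = (V_CC − 0.2 − V_E)/R_C = (11.8 − 0.893)/1.5 = 7.27 mA.
Check: I_B = (5.5 − 0.893)/27 = 0.171 mA, and β·I_B = 17.1 mA > I_C, confirming saturation.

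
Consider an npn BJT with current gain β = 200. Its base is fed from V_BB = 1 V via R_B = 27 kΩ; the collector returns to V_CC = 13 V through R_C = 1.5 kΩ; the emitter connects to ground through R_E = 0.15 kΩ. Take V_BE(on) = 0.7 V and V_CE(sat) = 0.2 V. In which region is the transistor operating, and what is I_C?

active; I_C ≈ 1 mA

Assume active. Base-emitter loop: I_B = (V_BB − V_BE)/(R_B + (β+1)R_E) = (1 − 0.7)/(27 + 201×0.15) = 0.00525 mA.
I_C = β·I_B = 200×0.00525 = 1.05 mA.
V_CE = V_CC − I_C·R_C − I_E·R_E = 13 − 1.05×1.5 − 1.06×0.15 = 11.3 V > V_CE(sat), so the active-region assumption holds.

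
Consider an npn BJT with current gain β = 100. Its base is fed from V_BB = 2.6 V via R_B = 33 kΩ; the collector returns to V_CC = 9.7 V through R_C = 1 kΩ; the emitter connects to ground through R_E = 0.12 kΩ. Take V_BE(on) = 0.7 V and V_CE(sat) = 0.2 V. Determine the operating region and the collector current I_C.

Assume active. Base-emitter loop: I_B = (V_BB − V_BE)/(R_B + (β+1)R_E) = (2.6 − 0.7)/(33 + 101×0.12) = 0.0421 mA.
I_C = β·I_B = 100×0.0421 = 4.21 mA.
V_CE = V_CC − I_C·R_C − I_E·R_E = 9.7 − 4.21×1 − 4.25×0.12 = 4.98 V > V_CE(sat), so the active-region assumption holds.

active; I_C ≈ 4.2 mA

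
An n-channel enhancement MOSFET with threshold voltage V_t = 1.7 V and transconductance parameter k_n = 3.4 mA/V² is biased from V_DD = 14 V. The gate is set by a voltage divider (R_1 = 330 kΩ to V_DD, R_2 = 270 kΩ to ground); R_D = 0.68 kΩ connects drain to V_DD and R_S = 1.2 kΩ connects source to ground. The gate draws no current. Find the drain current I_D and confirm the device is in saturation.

V_G = V_DD·R_2/(R_1+R_2) = 14×270/600 = 6.3 V.
Assume saturation: I_D = (k_n/2)(V_GS − V_t)² with V_GS = V_G − I_D·R_S = 6.3 − 1.2·I_D.
Substituting gives 2.45·I_D² − 19.8·I_D + 36 = 0, with roots I_D = 2.77 or 5.31 mA.
The root I_D = 5.31 mA gives V_GS = -0.0666 V ≤ V_t, so take I_D = 2.77 mA.
Then V_GS = 2.98 V and V_DS = V_DD − I_D(R_D+R_S) = 14 − 2.77×1.88 = 8.79 V.
Saturation requires V_DS ≥ V_GS − V_t = 1.28 V; 8.79 ≥ 1.28 ✓.

I_D ≈ 2.8 mA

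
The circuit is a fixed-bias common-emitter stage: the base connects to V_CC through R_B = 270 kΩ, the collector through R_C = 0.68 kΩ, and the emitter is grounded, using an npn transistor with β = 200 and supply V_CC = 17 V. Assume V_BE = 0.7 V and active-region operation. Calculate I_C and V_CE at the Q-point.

Base loop: V_CC = I_B·R_B + V_BE, so I_B = (17 − 0.7)/270 kΩ = 0.0604 mA.
In the active region I_C = β·I_B = 200 × 0.0604 = 12.1 mA.
Collector loop: V_CE = V_CC − I_C·R_C = 17 − 12.1×0.68 = 8.79 V.
Since V_CE = 8.79 V > V_CE(sat) ≈ 0.2 V, the transistor is in the active region as assumed.

I_C ≈ 12 mA, V_CE ≈ 8.8 V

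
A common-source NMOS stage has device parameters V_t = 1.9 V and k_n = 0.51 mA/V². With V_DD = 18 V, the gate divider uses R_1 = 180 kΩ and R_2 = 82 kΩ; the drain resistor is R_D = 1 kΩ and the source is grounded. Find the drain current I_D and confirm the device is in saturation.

V_G = V_DD·R_2/(R_1+R_2) = 18×82/262 = 5.63 V. With the source grounded, V_GS = V_G = 5.63 V.
Assume saturation: I_D = (k_n/2)(V_GS − V_t)² = (0.51/2)×(5.63 − 1.9)² = 0.255×3.73² = 3.55 mA.
V_DS = V_DD − I_D·R_D = 18 − 3.55×1 = 14.4 V.
Saturation requires V_DS ≥ V_GS − V_t = 3.73 V; 14.4 ≥ 3.73 ✓.

I_D ≈ 3.6 mA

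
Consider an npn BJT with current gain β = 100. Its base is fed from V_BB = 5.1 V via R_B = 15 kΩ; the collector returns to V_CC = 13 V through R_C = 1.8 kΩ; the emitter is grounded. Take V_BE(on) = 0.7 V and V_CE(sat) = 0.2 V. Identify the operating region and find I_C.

Assume active: I_B = (5.1 − 0.7)/15 = 0.293 mA, giving I_C = β·I_B = 29.3 mA.
But then V_CE = 13 − 29.3×1.8 = -39.8 V < V_CE(sat) = 0.2 V — impossible in the active region.
So the transistor is saturated. With V_CE = 0.2 V, I_C = (V_CC − 0.2)/R_C = 12.8/1.8 = 7.11 mA.
Check: β·I_B = 29.3 mA > I_C = 7.11 mA, confirming saturation.

saturation; I_C ≈ 7.1 mA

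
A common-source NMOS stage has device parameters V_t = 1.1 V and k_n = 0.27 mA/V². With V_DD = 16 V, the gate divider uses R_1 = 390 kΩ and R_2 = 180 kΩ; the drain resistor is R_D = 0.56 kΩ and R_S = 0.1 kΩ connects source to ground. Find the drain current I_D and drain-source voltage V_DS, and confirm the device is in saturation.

I_D ≈ 1.9 mA, V_DS ≈ 15 V

V_G = V_DD·R_2/(R_1+R_2) = 16×180/570 = 5.05 V.
Assume saturation: I_D = (k_n/2)(V_GS − V_t)² with V_GS = V_G − I_D·R_S = 5.05 − 0.1·I_D.
Substituting gives 0.00135·I_D² − 1.11·I_D + 2.11 = 0, with roots I_D = 1.91 or 818 mA.
The root I_D = 818 mA gives V_GS = -76.7 V ≤ V_t, so take I_D = 1.91 mA.
Then V_GS = 4.86 V and V_DS = V_DD − I_D(R_D+R_S) = 16 − 1.91×0.66 = 14.7 V.
Saturation requires V_DS ≥ V_GS − V_t = 3.76 V; 14.7 ≥ 3.76 ✓.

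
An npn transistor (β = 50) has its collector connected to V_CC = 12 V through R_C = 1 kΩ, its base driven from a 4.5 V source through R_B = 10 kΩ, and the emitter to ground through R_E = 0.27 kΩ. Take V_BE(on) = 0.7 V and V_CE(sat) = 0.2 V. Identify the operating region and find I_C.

active; I_C ≈ 8 mA

Assume active. Base-emitter loop: I_B = (V_BB − V_BE)/(R_B + (β+1)R_E) = (4.5 − 0.7)/(10 + 51×0.27) = 0.16 mA.
I_C = β·I_B = 50×0.16 = 7.99 mA.
V_CE = V_CC − I_C·R_C − I_E·R_E = 12 − 7.99×1 − 8.15×0.27 = 1.81 V > V_CE(sat), so the active-region assumption holds.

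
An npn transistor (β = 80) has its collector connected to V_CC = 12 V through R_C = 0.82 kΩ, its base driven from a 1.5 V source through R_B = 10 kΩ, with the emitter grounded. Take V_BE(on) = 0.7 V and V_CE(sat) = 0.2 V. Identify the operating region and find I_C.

Assume active. Base-emitter loop: I_B = (V_BB − V_BE)/R_B = (1.5 − 0.7)/10 = 0.08 mA.
I_C = β·I_B = 80×0.08 = 6.4 mA.
V_CE = V_CC − I_C·R_C = 12 − 6.4×0.82 = 6.75 V > V_CE(sat), so the active-region assumption holds.

active; I_C ≈ 6.4 mA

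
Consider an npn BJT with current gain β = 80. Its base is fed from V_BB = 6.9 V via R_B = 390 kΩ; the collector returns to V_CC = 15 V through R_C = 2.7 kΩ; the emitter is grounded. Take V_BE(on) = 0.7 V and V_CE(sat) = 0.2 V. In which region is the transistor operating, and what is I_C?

active; I_C ≈ 1.3 mA

Assume active. Base-emitter loop: I_B = (V_BB − V_BE)/R_B = (6.9 − 0.7)/390 = 0.0159 mA.
I_C = β·I_B = 80×0.0159 = 1.27 mA.
V_CE = V_CC − I_C·R_C = 15 − 1.27×2.7 = 11.6 V > V_CE(sat), so the active-region assumption holds.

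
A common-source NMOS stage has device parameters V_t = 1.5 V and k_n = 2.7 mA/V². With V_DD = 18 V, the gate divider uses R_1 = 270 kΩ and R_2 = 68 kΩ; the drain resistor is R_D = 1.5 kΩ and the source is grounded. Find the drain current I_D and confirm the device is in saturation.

I_D ≈ 6.1 mA

V_G = V_DD·R_2/(R_1+R_2) = 18×68/338 = 3.62 V. With the source grounded, V_GS = V_G = 3.62 V.
Assume saturation: I_D = (k_n/2)(V_GS − V_t)² = (2.7/2)×(3.62 − 1.5)² = 1.35×2.12² = 6.07 mA.
V_DS = V_DD − I_D·R_D = 18 − 6.07×1.5 = 8.89 V.
Saturation requires V_DS ≥ V_GS − V_t = 2.12 V; 8.89 ≥ 2.12 ✓.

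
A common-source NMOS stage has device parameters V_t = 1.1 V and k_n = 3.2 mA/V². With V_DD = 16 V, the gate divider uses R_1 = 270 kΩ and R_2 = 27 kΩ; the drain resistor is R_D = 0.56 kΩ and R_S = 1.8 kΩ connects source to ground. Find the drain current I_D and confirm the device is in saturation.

V_G = V_DD·R_2/(R_1+R_2) = 16×27/297 = 1.45 V.
Assume saturation: I_D = (k_n/2)(V_GS − V_t)² with V_GS = V_G − I_D·R_S = 1.45 − 1.8·I_D.
Substituting gives 5.18·I_D² − 3.04·I_D + 0.201 = 0, with roots I_D = 0.0759 or 0.511 mA.
The root I_D = 0.511 mA gives V_GS = 0.535 V ≤ V_t, so take I_D = 0.0759 mA.
Then V_GS = 1.32 V and V_DS = V_DD − I_D(R_D+R_S) = 16 − 0.0759×2.36 = 15.8 V.
Saturation requires V_DS ≥ V_GS − V_t = 0.218 V; 15.8 ≥ 0.218 ✓.

I_D ≈ 0.076 mA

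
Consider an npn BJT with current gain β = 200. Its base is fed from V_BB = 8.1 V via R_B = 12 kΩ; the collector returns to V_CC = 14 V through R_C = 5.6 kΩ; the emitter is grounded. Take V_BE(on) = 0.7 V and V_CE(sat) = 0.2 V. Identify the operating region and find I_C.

Assume active: I_B = (8.1 − 0.7)/12 = 0.617 mA, giving I_C = β·I_B = 123 mA.
But then V_CE = 14 − 123×5.6 = -677 V < V_CE(sat) = 0.2 V — impossible in the active region.
So the transistor is saturated. With V_CE = 0.2 V, I_C = (V_CC − 0.2)/R_C = 13.8/5.6 = 2.46 mA.
Check: β·I_B = 123 mA > I_C = 2.46 mA, confirming saturation.

saturation; I_C ≈ 2.5 mA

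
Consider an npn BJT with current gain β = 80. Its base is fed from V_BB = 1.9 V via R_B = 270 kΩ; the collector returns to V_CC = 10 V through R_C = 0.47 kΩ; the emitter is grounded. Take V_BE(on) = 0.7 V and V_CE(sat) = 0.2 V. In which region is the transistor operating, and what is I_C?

active; I_C ≈ 0.36 mA

Assume active. Base-emitter loop: I_B = (V_BB − V_BE)/R_B = (1.9 − 0.7)/270 = 0.00444 mA.
I_C = β·I_B = 80×0.00444 = 0.356 mA.
V_CE = V_CC − I_C·R_C = 10 − 0.356×0.47 = 9.83 V > V_CE(sat), so the active-region assumption holds.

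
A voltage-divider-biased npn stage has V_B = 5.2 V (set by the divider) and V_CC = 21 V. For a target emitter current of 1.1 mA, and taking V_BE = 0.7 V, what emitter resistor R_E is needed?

V_E = V_B − V_BE = 5.2 − 0.7 = 4.5 V.
R_E = V_E / I_E = 4.5 / 1.1 = 4.09 kΩ.

R_E ≈ 4.1 kΩ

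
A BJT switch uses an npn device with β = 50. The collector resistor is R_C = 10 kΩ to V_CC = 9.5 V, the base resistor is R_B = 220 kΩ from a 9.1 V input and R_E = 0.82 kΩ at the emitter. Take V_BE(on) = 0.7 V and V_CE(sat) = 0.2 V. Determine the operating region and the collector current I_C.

Assume active: I_B = (9.1 − 0.7)/(220 + 51×0.82) = 0.0321 mA, I_C = β·I_B = 1.6 mA.
Then V_CE = 9.5 − 1.6×10 − 1.64×0.82 = -7.88 V < 0.2 V — the active assumption fails.
Re-solve with V_CE = 0.2 V. KCL at the emitter: V_E/R_E = (V_BB−0.7−V_E)/R_B + (V_CC−0.2−V_E)/R_C, giving V_E = 0.731 V.
I_C = (V_CC − 0.2 − V_E)/R_C = (9.3 − 0.731)/10 = 0.857 mA.
Check: I_B = (8.4 − 0.731)/220 = 0.0349 mA, and β·I_B = 1.74 mA > I_C, confirming saturation.

saturation; I_C ≈ 0.86 mA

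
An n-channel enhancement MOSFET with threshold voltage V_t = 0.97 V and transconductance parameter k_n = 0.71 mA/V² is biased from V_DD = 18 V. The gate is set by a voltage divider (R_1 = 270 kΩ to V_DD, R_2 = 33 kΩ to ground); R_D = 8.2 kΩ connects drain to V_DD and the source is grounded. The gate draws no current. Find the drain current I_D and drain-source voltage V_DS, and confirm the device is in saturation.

I_D ≈ 0.35 mA, V_DS ≈ 15 V

V_G = V_DD·R_2/(R_1+R_2) = 18×33/303 = 1.96 V. With the source grounded, V_GS = V_G = 1.96 V.
Assume saturation: I_D = (k_n/2)(V_GS − V_t)² = (0.71/2)×(1.96 − 0.97)² = 0.355×0.99² = 0.348 mA.
V_DS = V_DD − I_D·R_D = 18 − 0.348×8.2 = 15.1 V.
Saturation requires V_DS ≥ V_GS − V_t = 0.99 V; 15.1 ≥ 0.99 ✓.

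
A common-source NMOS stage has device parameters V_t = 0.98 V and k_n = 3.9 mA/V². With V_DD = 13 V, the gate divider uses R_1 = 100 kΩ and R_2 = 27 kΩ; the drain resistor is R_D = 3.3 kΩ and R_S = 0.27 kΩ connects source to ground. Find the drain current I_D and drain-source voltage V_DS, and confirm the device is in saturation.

I_D ≈ 2.5 mA, V_DS ≈ 4.2 V

V_G = V_DD·R_2/(R_1+R_2) = 13×27/127 = 2.76 V.
Assume saturation: I_D = (k_n/2)(V_GS − V_t)² with V_GS = V_G − I_D·R_S = 2.76 − 0.27·I_D.
Substituting gives 0.142·I_D² − 2.88·I_D + 6.2 = 0, with roots I_D = 2.45 or 17.8 mA.
The root I_D = 17.8 mA gives V_GS = -2.04 V ≤ V_t, so take I_D = 2.45 mA.
Then V_GS = 2.1 V and V_DS = V_DD − I_D(R_D+R_S) = 13 − 2.45×3.57 = 4.24 V.
Saturation requires V_DS ≥ V_GS − V_t = 1.12 V; 4.24 ≥ 1.12 ✓.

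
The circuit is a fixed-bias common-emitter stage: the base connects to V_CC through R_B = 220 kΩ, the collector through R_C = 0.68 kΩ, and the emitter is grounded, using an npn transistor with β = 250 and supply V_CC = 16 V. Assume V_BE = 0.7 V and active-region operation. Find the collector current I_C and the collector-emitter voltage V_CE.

I_C ≈ 17 mA, V_CE ≈ 4.2 V

Base loop: V_CC = I_B·R_B + V_BE, so I_B = (16 − 0.7)/220 kΩ = 0.0695 mA.
In the active region I_C = β·I_B = 250 × 0.0695 = 17.4 mA.
Collector loop: V_CE = V_CC − I_C·R_C = 16 − 17.4×0.68 = 4.18 V.
Since V_CE = 4.18 V > V_CE(sat) ≈ 0.2 V, the transistor is in the active region as assumed.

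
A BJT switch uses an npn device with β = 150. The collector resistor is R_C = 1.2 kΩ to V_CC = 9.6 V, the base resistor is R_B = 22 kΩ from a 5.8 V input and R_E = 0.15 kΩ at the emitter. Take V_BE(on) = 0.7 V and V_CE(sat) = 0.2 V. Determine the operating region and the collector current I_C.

saturation; I_C ≈ 6.9 mA

Assume active: I_B = (5.8 − 0.7)/(22 + 151×0.15) = 0.114 mA, I_C = β·I_B = 17.1 mA.
Then V_CE = 9.6 − 17.1×1.2 − 17.2×0.15 = -13.5 V < 0.2 V — the active assumption fails.
Re-solve with V_CE = 0.2 V. KCL at the emitter: V_E/R_E = (V_BB−0.7−V_E)/R_B + (V_CC−0.2−V_E)/R_C, giving V_E = 1.07 V.
I_C = (V_CC − 0.2 − V_E)/R_C = (9.4 − 1.07)/1.2 = 6.94 mA.
Check: I_B = (5.1 − 1.07)/22 = 0.183 mA, and β·I_B = 27.5 mA > I_C, confirming saturation.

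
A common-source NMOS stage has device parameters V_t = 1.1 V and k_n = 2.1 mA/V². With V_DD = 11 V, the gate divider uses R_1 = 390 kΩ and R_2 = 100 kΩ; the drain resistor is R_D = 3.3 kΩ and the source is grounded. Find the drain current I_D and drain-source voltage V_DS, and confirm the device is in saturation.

V_G = V_DD·R_2/(R_1+R_2) = 11×100/490 = 2.24 V. With the source grounded, V_GS = V_G = 2.24 V.
Assume saturation: I_D = (k_n/2)(V_GS − V_t)² = (2.1/2)×(2.24 − 1.1)² = 1.05×1.14² = 1.38 mA.
V_DS = V_DD − I_D·R_D = 11 − 1.38×3.3 = 6.46 V.
Saturation requires V_DS ≥ V_GS − V_t = 1.14 V; 6.46 ≥ 1.14 ✓.

I_D ≈ 1.4 mA, V_DS ≈ 6.5 V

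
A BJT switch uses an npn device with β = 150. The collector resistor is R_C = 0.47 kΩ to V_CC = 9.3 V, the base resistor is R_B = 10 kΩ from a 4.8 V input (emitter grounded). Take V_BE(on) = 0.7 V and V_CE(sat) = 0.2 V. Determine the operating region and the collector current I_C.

Assume active: I_B = (4.8 − 0.7)/10 = 0.41 mA, giving I_C = β·I_B = 61.5 mA.
But then V_CE = 9.3 − 61.5×0.47 = -19.6 V < V_CE(sat) = 0.2 V — impossible in the active region.
So the transistor is saturated. With V_CE = 0.2 V, I_C = (V_CC − 0.2)/R_C = 9.1/0.47 = 19.4 mA.
Check: β·I_B = 61.5 mA > I_C = 19.4 mA, confirming saturation.

saturation; I_C ≈ 19 mA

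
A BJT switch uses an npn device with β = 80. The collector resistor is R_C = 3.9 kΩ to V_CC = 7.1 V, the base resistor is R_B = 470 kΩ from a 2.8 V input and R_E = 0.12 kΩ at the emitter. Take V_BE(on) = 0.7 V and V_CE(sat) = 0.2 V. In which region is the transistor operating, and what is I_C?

Assume active. Base-emitter loop: I_B = (V_BB − V_BE)/(R_B + (β+1)R_E) = (2.8 − 0.7)/(470 + 81×0.12) = 0.00438 mA.
I_C = β·I_B = 80×0.00438 = 0.35 mA.
V_CE = V_CC − I_C·R_C − I_E·R_E = 7.1 − 0.35×3.9 − 0.355×0.12 = 5.69 V > V_CE(sat), so the active-region assumption holds.

active; I_C ≈ 0.35 mA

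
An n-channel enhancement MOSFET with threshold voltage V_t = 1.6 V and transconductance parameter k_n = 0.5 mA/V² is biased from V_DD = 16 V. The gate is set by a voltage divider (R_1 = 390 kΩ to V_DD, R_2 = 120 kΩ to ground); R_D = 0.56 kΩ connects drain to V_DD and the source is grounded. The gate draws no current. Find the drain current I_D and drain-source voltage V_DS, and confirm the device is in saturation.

V_G = V_DD·R_2/(R_1+R_2) = 16×120/510 = 3.76 V. With the source grounded, V_GS = V_G = 3.76 V.
Assume saturation: I_D = (k_n/2)(V_GS − V_t)² = (0.5/2)×(3.76 − 1.6)² = 0.25×2.16² = 1.17 mA.
V_DS = V_DD − I_D·R_D = 16 − 1.17×0.56 = 15.3 V.
Saturation requires V_DS ≥ V_GS − V_t = 2.16 V; 15.3 ≥ 2.16 ✓.

I_D ≈ 1.2 mA, V_DS ≈ 15 V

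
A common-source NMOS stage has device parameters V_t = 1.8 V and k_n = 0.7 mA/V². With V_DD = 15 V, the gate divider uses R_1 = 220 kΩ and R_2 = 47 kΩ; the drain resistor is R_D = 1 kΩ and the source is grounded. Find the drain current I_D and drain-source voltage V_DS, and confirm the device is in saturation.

V_G = V_DD·R_2/(R_1+R_2) = 15×47/267 = 2.64 V. With the source grounded, V_GS = V_G = 2.64 V.
Assume saturation: I_D = (k_n/2)(V_GS − V_t)² = (0.7/2)×(2.64 − 1.8)² = 0.35×0.84² = 0.247 mA.
V_DS = V_DD − I_D·R_D = 15 − 0.247×1 = 14.8 V.
Saturation requires V_DS ≥ V_GS − V_t = 0.84 V; 14.8 ≥ 0.84 ✓.

I_D ≈ 0.25 mA, V_DS ≈ 15 V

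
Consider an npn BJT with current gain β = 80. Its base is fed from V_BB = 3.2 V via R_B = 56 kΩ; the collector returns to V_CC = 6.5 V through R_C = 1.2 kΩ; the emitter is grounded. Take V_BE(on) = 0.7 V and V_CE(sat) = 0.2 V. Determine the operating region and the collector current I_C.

Assume active. Base-emitter loop: I_B = (V_BB − V_BE)/R_B = (3.2 − 0.7)/56 = 0.0446 mA.
I_C = β·I_B = 80×0.0446 = 3.57 mA.
V_CE = V_CC − I_C·R_C = 6.5 − 3.57×1.2 = 2.21 V > V_CE(sat), so the active-region assumption holds.

active; I_C ≈ 3.6 mA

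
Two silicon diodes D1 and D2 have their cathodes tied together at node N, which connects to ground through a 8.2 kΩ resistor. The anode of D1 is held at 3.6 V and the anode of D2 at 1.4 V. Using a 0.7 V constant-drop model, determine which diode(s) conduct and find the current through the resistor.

Assume both conduct. Then node N would need to be at both 3.6−0.7 = 2.9 V and 1.4−0.7 = 0.7 V, which is impossible.
Assume only D1 conducts: V_N = 3.6 − 0.7 = 2.9 V, so I_R = 2.9/8.2 = 0.354 mA.
Check D2: its anode-to-cathode voltage is 1.4 − 2.9 = -1.5 V < 0.7 V, so it is off. The assumption is consistent.

Only D1 conducts; I_R ≈ 0.35 mA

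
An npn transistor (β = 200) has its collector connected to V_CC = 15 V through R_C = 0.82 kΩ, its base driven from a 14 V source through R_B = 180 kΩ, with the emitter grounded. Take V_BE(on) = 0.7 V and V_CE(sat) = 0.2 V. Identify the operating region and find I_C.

active; I_C ≈ 15 mA

Assume active. Base-emitter loop: I_B = (V_BB − V_BE)/R_B = (14 − 0.7)/180 = 0.0739 mA.
I_C = β·I_B = 200×0.0739 = 14.8 mA.
V_CE = V_CC − I_C·R_C = 15 − 14.8×0.82 = 2.88 V > V_CE(sat), so the active-region assumption holds.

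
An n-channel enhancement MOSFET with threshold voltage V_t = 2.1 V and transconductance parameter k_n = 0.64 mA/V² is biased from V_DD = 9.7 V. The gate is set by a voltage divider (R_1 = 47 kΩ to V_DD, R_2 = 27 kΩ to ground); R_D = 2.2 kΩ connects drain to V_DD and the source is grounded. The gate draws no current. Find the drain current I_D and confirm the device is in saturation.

I_D ≈ 0.66 mA

V_G = V_DD·R_2/(R_1+R_2) = 9.7×27/74 = 3.54 V. With the source grounded, V_GS = V_G = 3.54 V.
Assume saturation: I_D = (k_n/2)(V_GS − V_t)² = (0.64/2)×(3.54 − 2.1)² = 0.32×1.44² = 0.663 mA.
V_DS = V_DD − I_D·R_D = 9.7 − 0.663×2.2 = 8.24 V.
Saturation requires V_DS ≥ V_GS − V_t = 1.44 V; 8.24 ≥ 1.44 ✓.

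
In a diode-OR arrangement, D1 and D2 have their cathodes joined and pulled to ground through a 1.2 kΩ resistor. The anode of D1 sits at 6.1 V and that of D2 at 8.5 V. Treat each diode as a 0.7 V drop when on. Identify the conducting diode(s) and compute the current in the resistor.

Assume both conduct. Then node N would need to be at both 6.1−0.7 = 5.4 V and 8.5−0.7 = 7.8 V, which is impossible.
Assume only D2 conducts: V_N = 8.5 − 0.7 = 7.8 V, so I_R = 7.8/1.2 = 6.5 mA.
Check D1: its anode-to-cathode voltage is 6.1 − 7.8 = -1.7 V < 0.7 V, so it is off. The assumption is consistent.

Only D2 conducts; I_R ≈ 6.5 mA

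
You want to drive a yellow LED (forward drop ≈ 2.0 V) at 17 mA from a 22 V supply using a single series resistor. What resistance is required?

R ≈ 1.2 kΩ

The resistor drops V_S − V_D = 22 − 2.0 = 20 V at 17 mA.
R = 20 V / 17 mA = 1.18 kΩ.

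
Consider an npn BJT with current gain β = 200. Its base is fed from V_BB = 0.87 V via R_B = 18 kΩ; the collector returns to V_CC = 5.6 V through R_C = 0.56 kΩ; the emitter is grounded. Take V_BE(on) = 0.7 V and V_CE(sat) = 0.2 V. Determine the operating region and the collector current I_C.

Assume active. Base-emitter loop: I_B = (V_BB − V_BE)/R_B = (0.87 − 0.7)/18 = 0.00944 mA.
I_C = β·I_B = 200×0.00944 = 1.89 mA.
V_CE = V_CC − I_C·R_C = 5.6 − 1.89×0.56 = 4.54 V > V_CE(sat), so the active-region assumption holds.

active; I_C ≈ 1.9 mA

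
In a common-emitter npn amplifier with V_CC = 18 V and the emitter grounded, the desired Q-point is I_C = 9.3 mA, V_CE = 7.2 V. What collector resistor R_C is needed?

Collector loop: V_CC = I_C·R_C + V_CE.
R_C = (V_CC − V_CE)/I_C = (18 − 7.2)/9.3 = 1.16 kΩ.

R_C ≈ 1.2 kΩ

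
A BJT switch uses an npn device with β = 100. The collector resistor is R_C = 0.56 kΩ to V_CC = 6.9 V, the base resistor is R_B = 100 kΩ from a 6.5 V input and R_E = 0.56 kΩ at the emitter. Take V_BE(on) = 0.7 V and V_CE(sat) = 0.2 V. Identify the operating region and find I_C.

Assume active. Base-emitter loop: I_B = (V_BB − V_BE)/(R_B + (β+1)R_E) = (6.5 − 0.7)/(100 + 101×0.56) = 0.037 mA.
I_C = β·I_B = 100×0.037 = 3.7 mA.
V_CE = V_CC − I_C·R_C − I_E·R_E = 6.9 − 3.7×0.56 − 3.74×0.56 = 2.73 V > V_CE(sat), so the active-region assumption holds.

active; I_C ≈ 3.7 mA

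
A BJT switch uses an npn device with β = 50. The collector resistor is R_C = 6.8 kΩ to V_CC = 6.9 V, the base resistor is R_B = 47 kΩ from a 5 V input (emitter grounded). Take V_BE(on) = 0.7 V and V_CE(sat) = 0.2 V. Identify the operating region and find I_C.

saturation; I_C ≈ 0.99 mA

Assume active: I_B = (5 − 0.7)/47 = 0.0915 mA, giving I_C = β·I_B = 4.57 mA.
But then V_CE = 6.9 − 4.57×6.8 = -24.2 V < V_CE(sat) = 0.2 V — impossible in the active region.
So the transistor is saturated. With V_CE = 0.2 V, I_C = (V_CC − 0.2)/R_C = 6.7/6.8 = 0.985 mA.
Check: β·I_B = 4.57 mA > I_C = 0.985 mA, confirming saturation.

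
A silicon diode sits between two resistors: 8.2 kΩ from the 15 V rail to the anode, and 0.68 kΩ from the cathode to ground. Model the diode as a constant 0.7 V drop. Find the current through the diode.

The two resistors are in series with the diode, so KVL gives 15 = I·8.2 + 0.7 + I·0.68.
I = (15 − 0.7) / (8.2 + 0.68) kΩ = 14.3 / 8.88 = 1.61 mA.

I ≈ 1.6 mA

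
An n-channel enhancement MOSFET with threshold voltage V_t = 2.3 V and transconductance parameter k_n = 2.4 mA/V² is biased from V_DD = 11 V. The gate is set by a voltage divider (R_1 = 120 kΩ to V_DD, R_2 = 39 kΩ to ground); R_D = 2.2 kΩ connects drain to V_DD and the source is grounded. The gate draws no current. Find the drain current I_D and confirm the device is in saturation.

V_G = V_DD·R_2/(R_1+R_2) = 11×39/159 = 2.7 V. With the source grounded, V_GS = V_G = 2.7 V.
Assume saturation: I_D = (k_n/2)(V_GS − V_t)² = (2.4/2)×(2.7 − 2.3)² = 1.2×0.398² = 0.19 mA.
V_DS = V_DD − I_D·R_D = 11 − 0.19×2.2 = 10.6 V.
Saturation requires V_DS ≥ V_GS − V_t = 0.398 V; 10.6 ≥ 0.398 ✓.

I_D ≈ 0.19 mA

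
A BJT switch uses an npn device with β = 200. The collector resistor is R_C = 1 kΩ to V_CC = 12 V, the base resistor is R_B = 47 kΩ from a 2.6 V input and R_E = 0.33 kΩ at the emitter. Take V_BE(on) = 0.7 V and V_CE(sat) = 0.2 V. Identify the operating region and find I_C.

Assume active. Base-emitter loop: I_B = (V_BB − V_BE)/(R_B + (β+1)R_E) = (2.6 − 0.7)/(47 + 201×0.33) = 0.0168 mA.
I_C = β·I_B = 200×0.0168 = 3.35 mA.
V_CE = V_CC − I_C·R_C − I_E·R_E = 12 − 3.35×1 − 3.37×0.33 = 7.53 V > V_CE(sat), so the active-region assumption holds.

active; I_C ≈ 3.4 mA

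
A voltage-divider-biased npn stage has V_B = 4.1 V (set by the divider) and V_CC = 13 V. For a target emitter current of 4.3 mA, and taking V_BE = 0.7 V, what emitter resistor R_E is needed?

R_E ≈ 0.79 kΩ

V_E = V_B − V_BE = 4.1 − 0.7 = 3.4 V.
R_E = V_E / I_E = 3.4 / 4.3 = 0.791 kΩ.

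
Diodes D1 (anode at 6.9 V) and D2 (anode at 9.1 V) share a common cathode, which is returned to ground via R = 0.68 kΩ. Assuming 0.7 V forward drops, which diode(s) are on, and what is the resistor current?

Assume both conduct. Then node N would need to be at both 6.9−0.7 = 6.2 V and 9.1−0.7 = 8.4 V, which is impossible.
Assume only D2 conducts: V_N = 9.1 − 0.7 = 8.4 V, so I_R = 8.4/0.68 = 12.4 mA.
Check D1: its anode-to-cathode voltage is 6.9 − 8.4 = -1.5 V < 0.7 V, so it is off. The assumption is consistent.

Only D2 conducts; I_R ≈ 12 mA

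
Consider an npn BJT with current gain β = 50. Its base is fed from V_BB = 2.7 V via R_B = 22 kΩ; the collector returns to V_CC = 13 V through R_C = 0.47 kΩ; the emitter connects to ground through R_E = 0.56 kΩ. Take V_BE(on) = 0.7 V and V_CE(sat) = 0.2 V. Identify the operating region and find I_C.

active; I_C ≈ 2 mA

Assume active. Base-emitter loop: I_B = (V_BB − V_BE)/(R_B + (β+1)R_E) = (2.7 − 0.7)/(22 + 51×0.56) = 0.0396 mA.
I_C = β·I_B = 50×0.0396 = 1.98 mA.
V_CE = V_CC − I_C·R_C − I_E·R_E = 13 − 1.98×0.47 − 2.02×0.56 = 10.9 V > V_CE(sat), so the active-region assumption holds.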